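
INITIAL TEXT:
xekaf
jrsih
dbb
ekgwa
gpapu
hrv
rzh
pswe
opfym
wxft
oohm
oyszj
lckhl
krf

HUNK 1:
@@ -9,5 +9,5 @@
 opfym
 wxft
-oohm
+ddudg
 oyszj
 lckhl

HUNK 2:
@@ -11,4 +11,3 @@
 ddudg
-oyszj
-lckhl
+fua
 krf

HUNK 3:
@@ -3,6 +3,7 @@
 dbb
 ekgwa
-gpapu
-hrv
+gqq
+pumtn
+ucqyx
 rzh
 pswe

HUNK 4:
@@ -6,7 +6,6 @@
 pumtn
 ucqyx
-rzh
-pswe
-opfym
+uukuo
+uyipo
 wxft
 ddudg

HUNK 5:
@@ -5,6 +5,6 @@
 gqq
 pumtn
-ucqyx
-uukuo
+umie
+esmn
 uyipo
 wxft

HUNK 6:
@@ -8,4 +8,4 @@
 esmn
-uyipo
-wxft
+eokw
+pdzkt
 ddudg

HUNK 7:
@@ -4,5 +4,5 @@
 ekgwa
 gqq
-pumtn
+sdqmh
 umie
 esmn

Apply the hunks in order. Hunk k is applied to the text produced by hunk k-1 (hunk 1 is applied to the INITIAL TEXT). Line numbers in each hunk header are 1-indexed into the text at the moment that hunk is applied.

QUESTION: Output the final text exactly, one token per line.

Hunk 1: at line 9 remove [oohm] add [ddudg] -> 14 lines: xekaf jrsih dbb ekgwa gpapu hrv rzh pswe opfym wxft ddudg oyszj lckhl krf
Hunk 2: at line 11 remove [oyszj,lckhl] add [fua] -> 13 lines: xekaf jrsih dbb ekgwa gpapu hrv rzh pswe opfym wxft ddudg fua krf
Hunk 3: at line 3 remove [gpapu,hrv] add [gqq,pumtn,ucqyx] -> 14 lines: xekaf jrsih dbb ekgwa gqq pumtn ucqyx rzh pswe opfym wxft ddudg fua krf
Hunk 4: at line 6 remove [rzh,pswe,opfym] add [uukuo,uyipo] -> 13 lines: xekaf jrsih dbb ekgwa gqq pumtn ucqyx uukuo uyipo wxft ddudg fua krf
Hunk 5: at line 5 remove [ucqyx,uukuo] add [umie,esmn] -> 13 lines: xekaf jrsih dbb ekgwa gqq pumtn umie esmn uyipo wxft ddudg fua krf
Hunk 6: at line 8 remove [uyipo,wxft] add [eokw,pdzkt] -> 13 lines: xekaf jrsih dbb ekgwa gqq pumtn umie esmn eokw pdzkt ddudg fua krf
Hunk 7: at line 4 remove [pumtn] add [sdqmh] -> 13 lines: xekaf jrsih dbb ekgwa gqq sdqmh umie esmn eokw pdzkt ddudg fua krf

Answer: xekaf
jrsih
dbb
ekgwa
gqq
sdqmh
umie
esmn
eokw
pdzkt
ddudg
fua
krf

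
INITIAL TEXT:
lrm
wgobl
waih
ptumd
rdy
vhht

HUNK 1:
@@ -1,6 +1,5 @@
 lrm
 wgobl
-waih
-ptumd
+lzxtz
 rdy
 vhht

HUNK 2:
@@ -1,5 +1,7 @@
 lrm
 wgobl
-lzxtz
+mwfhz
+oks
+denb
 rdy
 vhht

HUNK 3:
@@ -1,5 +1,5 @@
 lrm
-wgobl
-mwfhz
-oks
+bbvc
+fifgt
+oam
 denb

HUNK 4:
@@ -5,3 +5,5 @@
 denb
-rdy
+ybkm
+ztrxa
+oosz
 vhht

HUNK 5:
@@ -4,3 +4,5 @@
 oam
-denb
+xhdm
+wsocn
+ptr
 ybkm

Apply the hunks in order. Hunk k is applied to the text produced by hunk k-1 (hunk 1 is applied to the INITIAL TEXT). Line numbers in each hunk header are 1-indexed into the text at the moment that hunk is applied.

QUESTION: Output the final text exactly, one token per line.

Hunk 1: at line 1 remove [waih,ptumd] add [lzxtz] -> 5 lines: lrm wgobl lzxtz rdy vhht
Hunk 2: at line 1 remove [lzxtz] add [mwfhz,oks,denb] -> 7 lines: lrm wgobl mwfhz oks denb rdy vhht
Hunk 3: at line 1 remove [wgobl,mwfhz,oks] add [bbvc,fifgt,oam] -> 7 lines: lrm bbvc fifgt oam denb rdy vhht
Hunk 4: at line 5 remove [rdy] add [ybkm,ztrxa,oosz] -> 9 lines: lrm bbvc fifgt oam denb ybkm ztrxa oosz vhht
Hunk 5: at line 4 remove [denb] add [xhdm,wsocn,ptr] -> 11 lines: lrm bbvc fifgt oam xhdm wsocn ptr ybkm ztrxa oosz vhht

Answer: lrm
bbvc
fifgt
oam
xhdm
wsocn
ptr
ybkm
ztrxa
oosz
vhht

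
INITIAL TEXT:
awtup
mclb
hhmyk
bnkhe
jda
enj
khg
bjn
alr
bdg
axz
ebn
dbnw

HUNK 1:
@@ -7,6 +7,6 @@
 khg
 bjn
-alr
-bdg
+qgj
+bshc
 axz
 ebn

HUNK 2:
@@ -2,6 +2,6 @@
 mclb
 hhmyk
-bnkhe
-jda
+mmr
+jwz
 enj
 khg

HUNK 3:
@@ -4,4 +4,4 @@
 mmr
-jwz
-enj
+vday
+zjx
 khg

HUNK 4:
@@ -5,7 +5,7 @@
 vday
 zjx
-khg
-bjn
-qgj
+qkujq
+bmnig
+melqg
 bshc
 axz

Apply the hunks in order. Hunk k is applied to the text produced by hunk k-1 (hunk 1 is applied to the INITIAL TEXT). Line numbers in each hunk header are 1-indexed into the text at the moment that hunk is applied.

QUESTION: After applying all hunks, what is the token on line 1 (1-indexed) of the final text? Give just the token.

Hunk 1: at line 7 remove [alr,bdg] add [qgj,bshc] -> 13 lines: awtup mclb hhmyk bnkhe jda enj khg bjn qgj bshc axz ebn dbnw
Hunk 2: at line 2 remove [bnkhe,jda] add [mmr,jwz] -> 13 lines: awtup mclb hhmyk mmr jwz enj khg bjn qgj bshc axz ebn dbnw
Hunk 3: at line 4 remove [jwz,enj] add [vday,zjx] -> 13 lines: awtup mclb hhmyk mmr vday zjx khg bjn qgj bshc axz ebn dbnw
Hunk 4: at line 5 remove [khg,bjn,qgj] add [qkujq,bmnig,melqg] -> 13 lines: awtup mclb hhmyk mmr vday zjx qkujq bmnig melqg bshc axz ebn dbnw
Final line 1: awtup

Answer: awtup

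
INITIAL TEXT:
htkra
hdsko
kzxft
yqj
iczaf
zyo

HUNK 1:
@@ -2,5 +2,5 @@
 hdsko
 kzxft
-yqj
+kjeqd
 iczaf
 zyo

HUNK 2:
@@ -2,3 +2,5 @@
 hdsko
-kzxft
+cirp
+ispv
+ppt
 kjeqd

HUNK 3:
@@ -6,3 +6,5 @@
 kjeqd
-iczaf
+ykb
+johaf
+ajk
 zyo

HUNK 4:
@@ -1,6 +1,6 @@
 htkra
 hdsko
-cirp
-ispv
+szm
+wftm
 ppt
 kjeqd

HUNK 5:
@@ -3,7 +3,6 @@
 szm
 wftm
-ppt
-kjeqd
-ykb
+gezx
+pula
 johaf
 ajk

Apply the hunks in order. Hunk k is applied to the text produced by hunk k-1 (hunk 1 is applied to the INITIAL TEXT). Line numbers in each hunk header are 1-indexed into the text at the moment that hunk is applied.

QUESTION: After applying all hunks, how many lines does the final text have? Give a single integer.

Hunk 1: at line 2 remove [yqj] add [kjeqd] -> 6 lines: htkra hdsko kzxft kjeqd iczaf zyo
Hunk 2: at line 2 remove [kzxft] add [cirp,ispv,ppt] -> 8 lines: htkra hdsko cirp ispv ppt kjeqd iczaf zyo
Hunk 3: at line 6 remove [iczaf] add [ykb,johaf,ajk] -> 10 lines: htkra hdsko cirp ispv ppt kjeqd ykb johaf ajk zyo
Hunk 4: at line 1 remove [cirp,ispv] add [szm,wftm] -> 10 lines: htkra hdsko szm wftm ppt kjeqd ykb johaf ajk zyo
Hunk 5: at line 3 remove [ppt,kjeqd,ykb] add [gezx,pula] -> 9 lines: htkra hdsko szm wftm gezx pula johaf ajk zyo
Final line count: 9

Answer: 9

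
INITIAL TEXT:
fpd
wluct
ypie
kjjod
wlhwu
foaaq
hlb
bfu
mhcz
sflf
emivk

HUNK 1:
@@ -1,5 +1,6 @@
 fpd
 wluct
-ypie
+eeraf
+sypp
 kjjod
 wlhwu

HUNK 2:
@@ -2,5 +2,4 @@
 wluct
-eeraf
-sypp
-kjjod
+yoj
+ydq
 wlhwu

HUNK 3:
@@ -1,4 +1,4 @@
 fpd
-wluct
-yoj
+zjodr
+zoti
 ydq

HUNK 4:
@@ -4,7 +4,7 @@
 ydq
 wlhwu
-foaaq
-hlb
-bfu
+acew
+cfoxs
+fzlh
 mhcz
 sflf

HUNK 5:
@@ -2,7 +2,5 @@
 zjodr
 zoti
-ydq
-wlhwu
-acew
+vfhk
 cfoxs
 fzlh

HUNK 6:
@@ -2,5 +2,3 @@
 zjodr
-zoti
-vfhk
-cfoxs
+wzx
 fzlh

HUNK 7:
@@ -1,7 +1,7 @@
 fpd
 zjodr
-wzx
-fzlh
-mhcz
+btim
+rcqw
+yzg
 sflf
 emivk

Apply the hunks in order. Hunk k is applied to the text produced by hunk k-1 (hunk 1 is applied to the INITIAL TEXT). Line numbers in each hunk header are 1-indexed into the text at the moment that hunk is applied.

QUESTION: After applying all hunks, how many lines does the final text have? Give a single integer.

Hunk 1: at line 1 remove [ypie] add [eeraf,sypp] -> 12 lines: fpd wluct eeraf sypp kjjod wlhwu foaaq hlb bfu mhcz sflf emivk
Hunk 2: at line 2 remove [eeraf,sypp,kjjod] add [yoj,ydq] -> 11 lines: fpd wluct yoj ydq wlhwu foaaq hlb bfu mhcz sflf emivk
Hunk 3: at line 1 remove [wluct,yoj] add [zjodr,zoti] -> 11 lines: fpd zjodr zoti ydq wlhwu foaaq hlb bfu mhcz sflf emivk
Hunk 4: at line 4 remove [foaaq,hlb,bfu] add [acew,cfoxs,fzlh] -> 11 lines: fpd zjodr zoti ydq wlhwu acew cfoxs fzlh mhcz sflf emivk
Hunk 5: at line 2 remove [ydq,wlhwu,acew] add [vfhk] -> 9 lines: fpd zjodr zoti vfhk cfoxs fzlh mhcz sflf emivk
Hunk 6: at line 2 remove [zoti,vfhk,cfoxs] add [wzx] -> 7 lines: fpd zjodr wzx fzlh mhcz sflf emivk
Hunk 7: at line 1 remove [wzx,fzlh,mhcz] add [btim,rcqw,yzg] -> 7 lines: fpd zjodr btim rcqw yzg sflf emivk
Final line count: 7

Answer: 7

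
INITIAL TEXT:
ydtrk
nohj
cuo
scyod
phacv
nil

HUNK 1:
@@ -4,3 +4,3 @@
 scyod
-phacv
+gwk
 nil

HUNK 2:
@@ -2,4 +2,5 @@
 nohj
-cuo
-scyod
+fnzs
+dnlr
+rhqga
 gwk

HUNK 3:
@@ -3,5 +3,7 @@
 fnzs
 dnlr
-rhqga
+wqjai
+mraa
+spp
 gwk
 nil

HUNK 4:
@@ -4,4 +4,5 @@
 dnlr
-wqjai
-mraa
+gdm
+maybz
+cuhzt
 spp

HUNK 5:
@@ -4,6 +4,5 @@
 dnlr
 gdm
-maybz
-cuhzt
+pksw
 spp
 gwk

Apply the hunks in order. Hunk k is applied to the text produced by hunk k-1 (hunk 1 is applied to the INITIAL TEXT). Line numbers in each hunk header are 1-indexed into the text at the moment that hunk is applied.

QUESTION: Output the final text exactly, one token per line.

Hunk 1: at line 4 remove [phacv] add [gwk] -> 6 lines: ydtrk nohj cuo scyod gwk nil
Hunk 2: at line 2 remove [cuo,scyod] add [fnzs,dnlr,rhqga] -> 7 lines: ydtrk nohj fnzs dnlr rhqga gwk nil
Hunk 3: at line 3 remove [rhqga] add [wqjai,mraa,spp] -> 9 lines: ydtrk nohj fnzs dnlr wqjai mraa spp gwk nil
Hunk 4: at line 4 remove [wqjai,mraa] add [gdm,maybz,cuhzt] -> 10 lines: ydtrk nohj fnzs dnlr gdm maybz cuhzt spp gwk nil
Hunk 5: at line 4 remove [maybz,cuhzt] add [pksw] -> 9 lines: ydtrk nohj fnzs dnlr gdm pksw spp gwk nil

Answer: ydtrk
nohj
fnzs
dnlr
gdm
pksw
spp
gwk
nil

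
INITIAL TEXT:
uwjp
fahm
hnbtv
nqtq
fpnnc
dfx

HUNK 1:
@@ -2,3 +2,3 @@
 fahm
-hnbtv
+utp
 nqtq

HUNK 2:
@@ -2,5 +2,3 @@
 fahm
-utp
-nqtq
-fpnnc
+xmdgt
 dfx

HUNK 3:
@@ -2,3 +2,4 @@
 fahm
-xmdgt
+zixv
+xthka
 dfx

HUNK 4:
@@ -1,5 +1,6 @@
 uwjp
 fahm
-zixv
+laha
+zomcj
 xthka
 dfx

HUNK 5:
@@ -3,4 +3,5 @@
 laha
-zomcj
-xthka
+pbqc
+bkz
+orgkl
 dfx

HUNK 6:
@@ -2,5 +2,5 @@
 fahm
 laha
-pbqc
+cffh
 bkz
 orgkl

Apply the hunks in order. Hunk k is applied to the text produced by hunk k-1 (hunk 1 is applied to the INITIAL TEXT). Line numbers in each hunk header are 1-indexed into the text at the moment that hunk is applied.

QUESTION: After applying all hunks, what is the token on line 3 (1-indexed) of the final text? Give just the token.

Answer: laha

Derivation:
Hunk 1: at line 2 remove [hnbtv] add [utp] -> 6 lines: uwjp fahm utp nqtq fpnnc dfx
Hunk 2: at line 2 remove [utp,nqtq,fpnnc] add [xmdgt] -> 4 lines: uwjp fahm xmdgt dfx
Hunk 3: at line 2 remove [xmdgt] add [zixv,xthka] -> 5 lines: uwjp fahm zixv xthka dfx
Hunk 4: at line 1 remove [zixv] add [laha,zomcj] -> 6 lines: uwjp fahm laha zomcj xthka dfx
Hunk 5: at line 3 remove [zomcj,xthka] add [pbqc,bkz,orgkl] -> 7 lines: uwjp fahm laha pbqc bkz orgkl dfx
Hunk 6: at line 2 remove [pbqc] add [cffh] -> 7 lines: uwjp fahm laha cffh bkz orgkl dfx
Final line 3: laha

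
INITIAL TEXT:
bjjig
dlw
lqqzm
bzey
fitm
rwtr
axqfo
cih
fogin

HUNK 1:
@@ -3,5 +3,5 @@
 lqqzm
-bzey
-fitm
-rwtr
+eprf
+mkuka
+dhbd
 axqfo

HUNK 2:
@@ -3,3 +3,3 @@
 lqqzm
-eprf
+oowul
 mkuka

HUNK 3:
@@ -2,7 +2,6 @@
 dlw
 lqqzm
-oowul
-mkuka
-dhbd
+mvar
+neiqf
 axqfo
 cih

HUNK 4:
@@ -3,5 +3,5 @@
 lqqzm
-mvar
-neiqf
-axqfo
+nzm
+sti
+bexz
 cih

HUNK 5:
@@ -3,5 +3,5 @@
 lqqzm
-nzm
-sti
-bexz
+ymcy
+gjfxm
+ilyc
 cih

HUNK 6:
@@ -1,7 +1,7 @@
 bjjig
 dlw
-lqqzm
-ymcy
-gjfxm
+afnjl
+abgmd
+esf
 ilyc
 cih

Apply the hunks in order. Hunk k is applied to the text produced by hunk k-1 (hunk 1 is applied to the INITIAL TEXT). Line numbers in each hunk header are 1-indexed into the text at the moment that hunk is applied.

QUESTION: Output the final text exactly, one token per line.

Answer: bjjig
dlw
afnjl
abgmd
esf
ilyc
cih
fogin

Derivation:
Hunk 1: at line 3 remove [bzey,fitm,rwtr] add [eprf,mkuka,dhbd] -> 9 lines: bjjig dlw lqqzm eprf mkuka dhbd axqfo cih fogin
Hunk 2: at line 3 remove [eprf] add [oowul] -> 9 lines: bjjig dlw lqqzm oowul mkuka dhbd axqfo cih fogin
Hunk 3: at line 2 remove [oowul,mkuka,dhbd] add [mvar,neiqf] -> 8 lines: bjjig dlw lqqzm mvar neiqf axqfo cih fogin
Hunk 4: at line 3 remove [mvar,neiqf,axqfo] add [nzm,sti,bexz] -> 8 lines: bjjig dlw lqqzm nzm sti bexz cih fogin
Hunk 5: at line 3 remove [nzm,sti,bexz] add [ymcy,gjfxm,ilyc] -> 8 lines: bjjig dlw lqqzm ymcy gjfxm ilyc cih fogin
Hunk 6: at line 1 remove [lqqzm,ymcy,gjfxm] add [afnjl,abgmd,esf] -> 8 lines: bjjig dlw afnjl abgmd esf ilyc cih fogin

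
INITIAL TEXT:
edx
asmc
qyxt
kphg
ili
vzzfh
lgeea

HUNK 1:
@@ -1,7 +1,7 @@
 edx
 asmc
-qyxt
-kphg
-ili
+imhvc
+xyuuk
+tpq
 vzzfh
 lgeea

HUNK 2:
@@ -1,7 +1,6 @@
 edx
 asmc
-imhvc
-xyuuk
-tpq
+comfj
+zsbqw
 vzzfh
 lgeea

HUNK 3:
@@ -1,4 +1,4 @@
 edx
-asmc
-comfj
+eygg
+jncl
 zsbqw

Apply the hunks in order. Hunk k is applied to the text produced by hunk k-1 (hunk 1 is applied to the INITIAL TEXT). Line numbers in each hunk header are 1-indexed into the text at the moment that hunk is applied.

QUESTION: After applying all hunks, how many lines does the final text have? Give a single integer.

Answer: 6

Derivation:
Hunk 1: at line 1 remove [qyxt,kphg,ili] add [imhvc,xyuuk,tpq] -> 7 lines: edx asmc imhvc xyuuk tpq vzzfh lgeea
Hunk 2: at line 1 remove [imhvc,xyuuk,tpq] add [comfj,zsbqw] -> 6 lines: edx asmc comfj zsbqw vzzfh lgeea
Hunk 3: at line 1 remove [asmc,comfj] add [eygg,jncl] -> 6 lines: edx eygg jncl zsbqw vzzfh lgeea
Final line count: 6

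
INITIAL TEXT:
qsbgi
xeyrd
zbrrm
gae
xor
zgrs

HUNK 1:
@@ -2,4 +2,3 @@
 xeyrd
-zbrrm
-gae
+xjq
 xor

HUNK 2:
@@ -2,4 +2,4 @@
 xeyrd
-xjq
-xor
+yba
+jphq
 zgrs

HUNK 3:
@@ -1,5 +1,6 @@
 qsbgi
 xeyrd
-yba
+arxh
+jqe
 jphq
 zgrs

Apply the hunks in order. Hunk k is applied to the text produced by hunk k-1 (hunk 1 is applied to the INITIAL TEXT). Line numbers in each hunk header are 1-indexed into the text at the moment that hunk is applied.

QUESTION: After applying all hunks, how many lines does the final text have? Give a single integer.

Answer: 6

Derivation:
Hunk 1: at line 2 remove [zbrrm,gae] add [xjq] -> 5 lines: qsbgi xeyrd xjq xor zgrs
Hunk 2: at line 2 remove [xjq,xor] add [yba,jphq] -> 5 lines: qsbgi xeyrd yba jphq zgrs
Hunk 3: at line 1 remove [yba] add [arxh,jqe] -> 6 lines: qsbgi xeyrd arxh jqe jphq zgrs
Final line count: 6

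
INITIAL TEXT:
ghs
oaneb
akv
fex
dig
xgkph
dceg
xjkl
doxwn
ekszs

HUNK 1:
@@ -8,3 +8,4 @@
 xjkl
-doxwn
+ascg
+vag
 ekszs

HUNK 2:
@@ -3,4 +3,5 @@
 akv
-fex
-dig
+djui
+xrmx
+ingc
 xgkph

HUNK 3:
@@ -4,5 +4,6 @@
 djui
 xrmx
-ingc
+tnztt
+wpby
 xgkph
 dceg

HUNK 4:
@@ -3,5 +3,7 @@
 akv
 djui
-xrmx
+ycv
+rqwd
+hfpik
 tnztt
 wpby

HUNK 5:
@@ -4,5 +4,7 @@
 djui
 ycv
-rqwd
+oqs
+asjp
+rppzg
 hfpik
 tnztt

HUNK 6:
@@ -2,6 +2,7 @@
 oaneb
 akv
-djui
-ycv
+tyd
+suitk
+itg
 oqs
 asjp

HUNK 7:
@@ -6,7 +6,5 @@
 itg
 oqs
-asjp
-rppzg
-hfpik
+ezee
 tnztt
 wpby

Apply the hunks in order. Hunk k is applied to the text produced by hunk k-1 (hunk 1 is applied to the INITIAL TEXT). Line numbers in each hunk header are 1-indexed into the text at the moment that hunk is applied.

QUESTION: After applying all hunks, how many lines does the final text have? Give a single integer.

Answer: 16

Derivation:
Hunk 1: at line 8 remove [doxwn] add [ascg,vag] -> 11 lines: ghs oaneb akv fex dig xgkph dceg xjkl ascg vag ekszs
Hunk 2: at line 3 remove [fex,dig] add [djui,xrmx,ingc] -> 12 lines: ghs oaneb akv djui xrmx ingc xgkph dceg xjkl ascg vag ekszs
Hunk 3: at line 4 remove [ingc] add [tnztt,wpby] -> 13 lines: ghs oaneb akv djui xrmx tnztt wpby xgkph dceg xjkl ascg vag ekszs
Hunk 4: at line 3 remove [xrmx] add [ycv,rqwd,hfpik] -> 15 lines: ghs oaneb akv djui ycv rqwd hfpik tnztt wpby xgkph dceg xjkl ascg vag ekszs
Hunk 5: at line 4 remove [rqwd] add [oqs,asjp,rppzg] -> 17 lines: ghs oaneb akv djui ycv oqs asjp rppzg hfpik tnztt wpby xgkph dceg xjkl ascg vag ekszs
Hunk 6: at line 2 remove [djui,ycv] add [tyd,suitk,itg] -> 18 lines: ghs oaneb akv tyd suitk itg oqs asjp rppzg hfpik tnztt wpby xgkph dceg xjkl ascg vag ekszs
Hunk 7: at line 6 remove [asjp,rppzg,hfpik] add [ezee] -> 16 lines: ghs oaneb akv tyd suitk itg oqs ezee tnztt wpby xgkph dceg xjkl ascg vag ekszs
Final line count: 16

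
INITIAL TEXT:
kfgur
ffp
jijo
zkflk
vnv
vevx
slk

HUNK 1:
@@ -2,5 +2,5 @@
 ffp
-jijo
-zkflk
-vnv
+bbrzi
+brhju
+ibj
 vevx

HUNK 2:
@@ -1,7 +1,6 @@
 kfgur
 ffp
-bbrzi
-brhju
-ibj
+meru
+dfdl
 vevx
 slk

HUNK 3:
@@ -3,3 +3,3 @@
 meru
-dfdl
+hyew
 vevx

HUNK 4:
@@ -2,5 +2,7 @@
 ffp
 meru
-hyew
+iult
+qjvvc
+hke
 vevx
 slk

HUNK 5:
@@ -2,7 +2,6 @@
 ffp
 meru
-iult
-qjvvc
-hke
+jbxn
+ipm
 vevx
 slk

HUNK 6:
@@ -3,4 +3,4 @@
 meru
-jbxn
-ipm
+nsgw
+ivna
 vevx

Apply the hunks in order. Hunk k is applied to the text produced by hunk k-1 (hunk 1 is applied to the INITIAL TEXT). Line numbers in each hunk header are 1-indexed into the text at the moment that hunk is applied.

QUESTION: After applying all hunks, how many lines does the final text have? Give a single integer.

Hunk 1: at line 2 remove [jijo,zkflk,vnv] add [bbrzi,brhju,ibj] -> 7 lines: kfgur ffp bbrzi brhju ibj vevx slk
Hunk 2: at line 1 remove [bbrzi,brhju,ibj] add [meru,dfdl] -> 6 lines: kfgur ffp meru dfdl vevx slk
Hunk 3: at line 3 remove [dfdl] add [hyew] -> 6 lines: kfgur ffp meru hyew vevx slk
Hunk 4: at line 2 remove [hyew] add [iult,qjvvc,hke] -> 8 lines: kfgur ffp meru iult qjvvc hke vevx slk
Hunk 5: at line 2 remove [iult,qjvvc,hke] add [jbxn,ipm] -> 7 lines: kfgur ffp meru jbxn ipm vevx slk
Hunk 6: at line 3 remove [jbxn,ipm] add [nsgw,ivna] -> 7 lines: kfgur ffp meru nsgw ivna vevx slk
Final line count: 7

Answer: 7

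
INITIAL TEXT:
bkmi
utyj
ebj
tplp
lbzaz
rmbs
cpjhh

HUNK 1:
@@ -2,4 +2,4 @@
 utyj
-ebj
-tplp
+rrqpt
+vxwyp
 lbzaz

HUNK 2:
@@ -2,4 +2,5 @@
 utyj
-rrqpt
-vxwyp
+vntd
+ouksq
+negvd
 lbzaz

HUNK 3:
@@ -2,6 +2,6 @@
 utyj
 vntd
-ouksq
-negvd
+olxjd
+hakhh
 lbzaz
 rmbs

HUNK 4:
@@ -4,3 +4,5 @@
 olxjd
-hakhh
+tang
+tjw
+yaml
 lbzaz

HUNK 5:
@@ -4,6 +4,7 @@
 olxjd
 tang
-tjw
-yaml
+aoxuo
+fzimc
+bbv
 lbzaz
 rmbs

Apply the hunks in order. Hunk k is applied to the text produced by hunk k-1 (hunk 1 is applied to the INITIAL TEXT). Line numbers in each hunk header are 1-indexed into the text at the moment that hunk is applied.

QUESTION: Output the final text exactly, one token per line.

Answer: bkmi
utyj
vntd
olxjd
tang
aoxuo
fzimc
bbv
lbzaz
rmbs
cpjhh

Derivation:
Hunk 1: at line 2 remove [ebj,tplp] add [rrqpt,vxwyp] -> 7 lines: bkmi utyj rrqpt vxwyp lbzaz rmbs cpjhh
Hunk 2: at line 2 remove [rrqpt,vxwyp] add [vntd,ouksq,negvd] -> 8 lines: bkmi utyj vntd ouksq negvd lbzaz rmbs cpjhh
Hunk 3: at line 2 remove [ouksq,negvd] add [olxjd,hakhh] -> 8 lines: bkmi utyj vntd olxjd hakhh lbzaz rmbs cpjhh
Hunk 4: at line 4 remove [hakhh] add [tang,tjw,yaml] -> 10 lines: bkmi utyj vntd olxjd tang tjw yaml lbzaz rmbs cpjhh
Hunk 5: at line 4 remove [tjw,yaml] add [aoxuo,fzimc,bbv] -> 11 lines: bkmi utyj vntd olxjd tang aoxuo fzimc bbv lbzaz rmbs cpjhh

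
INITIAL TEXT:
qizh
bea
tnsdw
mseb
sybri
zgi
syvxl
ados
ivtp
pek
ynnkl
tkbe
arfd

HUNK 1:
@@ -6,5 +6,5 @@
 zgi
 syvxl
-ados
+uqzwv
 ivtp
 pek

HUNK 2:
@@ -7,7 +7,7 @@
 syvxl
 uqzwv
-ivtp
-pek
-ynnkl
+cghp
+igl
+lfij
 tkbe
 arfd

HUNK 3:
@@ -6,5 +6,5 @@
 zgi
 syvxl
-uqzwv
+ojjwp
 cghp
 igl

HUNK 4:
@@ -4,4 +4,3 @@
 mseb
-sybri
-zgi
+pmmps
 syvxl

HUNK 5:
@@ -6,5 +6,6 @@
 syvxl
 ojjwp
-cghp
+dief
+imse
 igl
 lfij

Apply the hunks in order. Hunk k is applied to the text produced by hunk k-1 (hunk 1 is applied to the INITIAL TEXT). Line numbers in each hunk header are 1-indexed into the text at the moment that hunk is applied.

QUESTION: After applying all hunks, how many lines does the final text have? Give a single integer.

Hunk 1: at line 6 remove [ados] add [uqzwv] -> 13 lines: qizh bea tnsdw mseb sybri zgi syvxl uqzwv ivtp pek ynnkl tkbe arfd
Hunk 2: at line 7 remove [ivtp,pek,ynnkl] add [cghp,igl,lfij] -> 13 lines: qizh bea tnsdw mseb sybri zgi syvxl uqzwv cghp igl lfij tkbe arfd
Hunk 3: at line 6 remove [uqzwv] add [ojjwp] -> 13 lines: qizh bea tnsdw mseb sybri zgi syvxl ojjwp cghp igl lfij tkbe arfd
Hunk 4: at line 4 remove [sybri,zgi] add [pmmps] -> 12 lines: qizh bea tnsdw mseb pmmps syvxl ojjwp cghp igl lfij tkbe arfd
Hunk 5: at line 6 remove [cghp] add [dief,imse] -> 13 lines: qizh bea tnsdw mseb pmmps syvxl ojjwp dief imse igl lfij tkbe arfd
Final line count: 13

Answer: 13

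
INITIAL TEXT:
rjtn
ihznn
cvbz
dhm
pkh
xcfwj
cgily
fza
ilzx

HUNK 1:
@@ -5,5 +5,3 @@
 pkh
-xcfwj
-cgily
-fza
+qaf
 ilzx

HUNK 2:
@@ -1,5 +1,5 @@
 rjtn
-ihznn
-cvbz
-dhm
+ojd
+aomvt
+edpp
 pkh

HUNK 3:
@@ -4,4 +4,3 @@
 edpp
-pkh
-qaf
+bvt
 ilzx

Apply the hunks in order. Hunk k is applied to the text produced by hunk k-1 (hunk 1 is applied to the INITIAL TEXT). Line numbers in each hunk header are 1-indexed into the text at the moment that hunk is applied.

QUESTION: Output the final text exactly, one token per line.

Answer: rjtn
ojd
aomvt
edpp
bvt
ilzx

Derivation:
Hunk 1: at line 5 remove [xcfwj,cgily,fza] add [qaf] -> 7 lines: rjtn ihznn cvbz dhm pkh qaf ilzx
Hunk 2: at line 1 remove [ihznn,cvbz,dhm] add [ojd,aomvt,edpp] -> 7 lines: rjtn ojd aomvt edpp pkh qaf ilzx
Hunk 3: at line 4 remove [pkh,qaf] add [bvt] -> 6 lines: rjtn ojd aomvt edpp bvt ilzx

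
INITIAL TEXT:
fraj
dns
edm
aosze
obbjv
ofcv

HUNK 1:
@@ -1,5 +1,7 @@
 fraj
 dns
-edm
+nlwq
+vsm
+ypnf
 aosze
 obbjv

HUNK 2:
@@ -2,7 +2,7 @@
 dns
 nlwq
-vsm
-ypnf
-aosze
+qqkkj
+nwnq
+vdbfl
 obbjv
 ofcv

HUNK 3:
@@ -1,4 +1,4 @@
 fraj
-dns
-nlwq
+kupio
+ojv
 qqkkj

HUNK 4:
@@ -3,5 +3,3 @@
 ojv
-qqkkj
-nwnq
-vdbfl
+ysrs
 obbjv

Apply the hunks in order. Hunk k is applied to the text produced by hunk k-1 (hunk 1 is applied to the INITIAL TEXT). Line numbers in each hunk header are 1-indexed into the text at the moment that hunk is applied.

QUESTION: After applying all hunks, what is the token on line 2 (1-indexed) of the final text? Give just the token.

Answer: kupio

Derivation:
Hunk 1: at line 1 remove [edm] add [nlwq,vsm,ypnf] -> 8 lines: fraj dns nlwq vsm ypnf aosze obbjv ofcv
Hunk 2: at line 2 remove [vsm,ypnf,aosze] add [qqkkj,nwnq,vdbfl] -> 8 lines: fraj dns nlwq qqkkj nwnq vdbfl obbjv ofcv
Hunk 3: at line 1 remove [dns,nlwq] add [kupio,ojv] -> 8 lines: fraj kupio ojv qqkkj nwnq vdbfl obbjv ofcv
Hunk 4: at line 3 remove [qqkkj,nwnq,vdbfl] add [ysrs] -> 6 lines: fraj kupio ojv ysrs obbjv ofcv
Final line 2: kupio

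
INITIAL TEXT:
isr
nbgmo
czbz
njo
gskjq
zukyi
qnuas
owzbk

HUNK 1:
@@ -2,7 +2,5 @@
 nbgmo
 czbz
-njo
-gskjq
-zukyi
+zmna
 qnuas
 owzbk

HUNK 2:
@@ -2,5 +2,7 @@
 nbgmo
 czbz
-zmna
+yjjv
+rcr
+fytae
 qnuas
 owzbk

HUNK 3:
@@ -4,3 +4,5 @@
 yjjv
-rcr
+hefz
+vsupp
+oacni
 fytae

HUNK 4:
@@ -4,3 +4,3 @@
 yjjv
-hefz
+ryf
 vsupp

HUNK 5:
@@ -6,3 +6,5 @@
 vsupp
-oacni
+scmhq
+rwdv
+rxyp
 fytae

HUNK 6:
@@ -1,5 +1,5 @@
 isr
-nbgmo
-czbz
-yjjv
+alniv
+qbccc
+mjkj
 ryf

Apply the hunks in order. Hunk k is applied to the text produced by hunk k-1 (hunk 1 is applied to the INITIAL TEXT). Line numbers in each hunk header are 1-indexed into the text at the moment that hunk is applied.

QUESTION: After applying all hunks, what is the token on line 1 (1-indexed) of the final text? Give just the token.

Hunk 1: at line 2 remove [njo,gskjq,zukyi] add [zmna] -> 6 lines: isr nbgmo czbz zmna qnuas owzbk
Hunk 2: at line 2 remove [zmna] add [yjjv,rcr,fytae] -> 8 lines: isr nbgmo czbz yjjv rcr fytae qnuas owzbk
Hunk 3: at line 4 remove [rcr] add [hefz,vsupp,oacni] -> 10 lines: isr nbgmo czbz yjjv hefz vsupp oacni fytae qnuas owzbk
Hunk 4: at line 4 remove [hefz] add [ryf] -> 10 lines: isr nbgmo czbz yjjv ryf vsupp oacni fytae qnuas owzbk
Hunk 5: at line 6 remove [oacni] add [scmhq,rwdv,rxyp] -> 12 lines: isr nbgmo czbz yjjv ryf vsupp scmhq rwdv rxyp fytae qnuas owzbk
Hunk 6: at line 1 remove [nbgmo,czbz,yjjv] add [alniv,qbccc,mjkj] -> 12 lines: isr alniv qbccc mjkj ryf vsupp scmhq rwdv rxyp fytae qnuas owzbk
Final line 1: isr

Answer: isr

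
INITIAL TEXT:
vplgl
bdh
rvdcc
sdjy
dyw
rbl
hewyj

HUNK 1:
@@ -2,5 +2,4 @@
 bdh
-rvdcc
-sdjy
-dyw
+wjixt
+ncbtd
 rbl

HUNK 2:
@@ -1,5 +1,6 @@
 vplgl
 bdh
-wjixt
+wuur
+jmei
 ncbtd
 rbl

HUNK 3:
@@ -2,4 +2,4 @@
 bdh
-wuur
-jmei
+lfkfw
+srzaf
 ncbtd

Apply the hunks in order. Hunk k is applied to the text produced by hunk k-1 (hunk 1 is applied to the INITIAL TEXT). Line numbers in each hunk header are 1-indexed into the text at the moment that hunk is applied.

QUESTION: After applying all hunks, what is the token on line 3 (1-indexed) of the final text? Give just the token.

Hunk 1: at line 2 remove [rvdcc,sdjy,dyw] add [wjixt,ncbtd] -> 6 lines: vplgl bdh wjixt ncbtd rbl hewyj
Hunk 2: at line 1 remove [wjixt] add [wuur,jmei] -> 7 lines: vplgl bdh wuur jmei ncbtd rbl hewyj
Hunk 3: at line 2 remove [wuur,jmei] add [lfkfw,srzaf] -> 7 lines: vplgl bdh lfkfw srzaf ncbtd rbl hewyj
Final line 3: lfkfw

Answer: lfkfw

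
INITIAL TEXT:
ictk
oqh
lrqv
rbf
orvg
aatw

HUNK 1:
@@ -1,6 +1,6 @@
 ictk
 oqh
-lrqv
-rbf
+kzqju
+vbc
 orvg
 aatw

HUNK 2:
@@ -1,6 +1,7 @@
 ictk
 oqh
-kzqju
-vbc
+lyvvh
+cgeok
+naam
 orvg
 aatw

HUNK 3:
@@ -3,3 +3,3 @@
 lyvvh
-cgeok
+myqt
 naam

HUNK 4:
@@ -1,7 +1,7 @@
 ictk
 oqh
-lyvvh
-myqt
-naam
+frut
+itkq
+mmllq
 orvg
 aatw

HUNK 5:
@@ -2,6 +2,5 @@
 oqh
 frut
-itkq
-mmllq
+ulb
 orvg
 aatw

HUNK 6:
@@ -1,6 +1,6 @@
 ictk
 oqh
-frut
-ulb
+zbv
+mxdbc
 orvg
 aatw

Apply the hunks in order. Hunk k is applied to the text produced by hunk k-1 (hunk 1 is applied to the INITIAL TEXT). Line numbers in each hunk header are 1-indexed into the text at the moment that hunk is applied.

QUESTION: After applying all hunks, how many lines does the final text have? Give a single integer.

Hunk 1: at line 1 remove [lrqv,rbf] add [kzqju,vbc] -> 6 lines: ictk oqh kzqju vbc orvg aatw
Hunk 2: at line 1 remove [kzqju,vbc] add [lyvvh,cgeok,naam] -> 7 lines: ictk oqh lyvvh cgeok naam orvg aatw
Hunk 3: at line 3 remove [cgeok] add [myqt] -> 7 lines: ictk oqh lyvvh myqt naam orvg aatw
Hunk 4: at line 1 remove [lyvvh,myqt,naam] add [frut,itkq,mmllq] -> 7 lines: ictk oqh frut itkq mmllq orvg aatw
Hunk 5: at line 2 remove [itkq,mmllq] add [ulb] -> 6 lines: ictk oqh frut ulb orvg aatw
Hunk 6: at line 1 remove [frut,ulb] add [zbv,mxdbc] -> 6 lines: ictk oqh zbv mxdbc orvg aatw
Final line count: 6

Answer: 6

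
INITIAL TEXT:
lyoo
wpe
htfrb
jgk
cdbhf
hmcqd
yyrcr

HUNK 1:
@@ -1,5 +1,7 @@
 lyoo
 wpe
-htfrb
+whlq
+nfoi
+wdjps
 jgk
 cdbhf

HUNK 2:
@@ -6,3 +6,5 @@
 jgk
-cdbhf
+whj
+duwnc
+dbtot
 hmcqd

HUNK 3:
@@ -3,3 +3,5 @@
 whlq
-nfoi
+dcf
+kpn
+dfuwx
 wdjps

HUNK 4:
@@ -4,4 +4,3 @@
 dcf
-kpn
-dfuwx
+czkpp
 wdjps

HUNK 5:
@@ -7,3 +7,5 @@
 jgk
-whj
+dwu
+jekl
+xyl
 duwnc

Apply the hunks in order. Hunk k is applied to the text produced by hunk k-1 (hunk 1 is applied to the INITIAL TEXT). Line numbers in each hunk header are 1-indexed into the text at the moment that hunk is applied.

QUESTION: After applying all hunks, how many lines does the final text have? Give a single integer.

Hunk 1: at line 1 remove [htfrb] add [whlq,nfoi,wdjps] -> 9 lines: lyoo wpe whlq nfoi wdjps jgk cdbhf hmcqd yyrcr
Hunk 2: at line 6 remove [cdbhf] add [whj,duwnc,dbtot] -> 11 lines: lyoo wpe whlq nfoi wdjps jgk whj duwnc dbtot hmcqd yyrcr
Hunk 3: at line 3 remove [nfoi] add [dcf,kpn,dfuwx] -> 13 lines: lyoo wpe whlq dcf kpn dfuwx wdjps jgk whj duwnc dbtot hmcqd yyrcr
Hunk 4: at line 4 remove [kpn,dfuwx] add [czkpp] -> 12 lines: lyoo wpe whlq dcf czkpp wdjps jgk whj duwnc dbtot hmcqd yyrcr
Hunk 5: at line 7 remove [whj] add [dwu,jekl,xyl] -> 14 lines: lyoo wpe whlq dcf czkpp wdjps jgk dwu jekl xyl duwnc dbtot hmcqd yyrcr
Final line count: 14

Answer: 14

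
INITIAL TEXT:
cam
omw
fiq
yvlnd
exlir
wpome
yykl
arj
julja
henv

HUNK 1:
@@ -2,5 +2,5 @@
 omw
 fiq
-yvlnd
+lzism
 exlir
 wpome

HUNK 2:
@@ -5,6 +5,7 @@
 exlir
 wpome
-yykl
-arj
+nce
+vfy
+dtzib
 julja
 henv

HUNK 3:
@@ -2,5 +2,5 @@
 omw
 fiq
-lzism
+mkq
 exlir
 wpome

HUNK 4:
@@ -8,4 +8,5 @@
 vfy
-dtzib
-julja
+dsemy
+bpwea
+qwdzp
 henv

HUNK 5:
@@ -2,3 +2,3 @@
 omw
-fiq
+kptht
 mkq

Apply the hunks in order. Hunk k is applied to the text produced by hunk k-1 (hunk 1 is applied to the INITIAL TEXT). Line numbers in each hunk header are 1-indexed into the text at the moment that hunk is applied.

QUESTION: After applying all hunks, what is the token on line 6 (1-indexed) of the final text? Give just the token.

Hunk 1: at line 2 remove [yvlnd] add [lzism] -> 10 lines: cam omw fiq lzism exlir wpome yykl arj julja henv
Hunk 2: at line 5 remove [yykl,arj] add [nce,vfy,dtzib] -> 11 lines: cam omw fiq lzism exlir wpome nce vfy dtzib julja henv
Hunk 3: at line 2 remove [lzism] add [mkq] -> 11 lines: cam omw fiq mkq exlir wpome nce vfy dtzib julja henv
Hunk 4: at line 8 remove [dtzib,julja] add [dsemy,bpwea,qwdzp] -> 12 lines: cam omw fiq mkq exlir wpome nce vfy dsemy bpwea qwdzp henv
Hunk 5: at line 2 remove [fiq] add [kptht] -> 12 lines: cam omw kptht mkq exlir wpome nce vfy dsemy bpwea qwdzp henv
Final line 6: wpome

Answer: wpome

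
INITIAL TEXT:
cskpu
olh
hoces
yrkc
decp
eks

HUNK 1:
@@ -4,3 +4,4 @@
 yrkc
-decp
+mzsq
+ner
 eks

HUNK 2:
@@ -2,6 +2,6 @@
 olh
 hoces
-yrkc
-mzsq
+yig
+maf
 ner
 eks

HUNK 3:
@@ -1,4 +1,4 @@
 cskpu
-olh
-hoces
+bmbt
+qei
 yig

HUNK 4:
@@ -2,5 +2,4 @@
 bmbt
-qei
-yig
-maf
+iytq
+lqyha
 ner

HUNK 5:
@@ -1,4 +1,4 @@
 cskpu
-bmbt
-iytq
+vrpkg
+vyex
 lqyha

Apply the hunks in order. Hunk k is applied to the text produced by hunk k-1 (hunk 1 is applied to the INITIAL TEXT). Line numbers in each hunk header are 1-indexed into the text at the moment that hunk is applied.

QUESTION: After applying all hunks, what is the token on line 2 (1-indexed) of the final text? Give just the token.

Hunk 1: at line 4 remove [decp] add [mzsq,ner] -> 7 lines: cskpu olh hoces yrkc mzsq ner eks
Hunk 2: at line 2 remove [yrkc,mzsq] add [yig,maf] -> 7 lines: cskpu olh hoces yig maf ner eks
Hunk 3: at line 1 remove [olh,hoces] add [bmbt,qei] -> 7 lines: cskpu bmbt qei yig maf ner eks
Hunk 4: at line 2 remove [qei,yig,maf] add [iytq,lqyha] -> 6 lines: cskpu bmbt iytq lqyha ner eks
Hunk 5: at line 1 remove [bmbt,iytq] add [vrpkg,vyex] -> 6 lines: cskpu vrpkg vyex lqyha ner eks
Final line 2: vrpkg

Answer: vrpkg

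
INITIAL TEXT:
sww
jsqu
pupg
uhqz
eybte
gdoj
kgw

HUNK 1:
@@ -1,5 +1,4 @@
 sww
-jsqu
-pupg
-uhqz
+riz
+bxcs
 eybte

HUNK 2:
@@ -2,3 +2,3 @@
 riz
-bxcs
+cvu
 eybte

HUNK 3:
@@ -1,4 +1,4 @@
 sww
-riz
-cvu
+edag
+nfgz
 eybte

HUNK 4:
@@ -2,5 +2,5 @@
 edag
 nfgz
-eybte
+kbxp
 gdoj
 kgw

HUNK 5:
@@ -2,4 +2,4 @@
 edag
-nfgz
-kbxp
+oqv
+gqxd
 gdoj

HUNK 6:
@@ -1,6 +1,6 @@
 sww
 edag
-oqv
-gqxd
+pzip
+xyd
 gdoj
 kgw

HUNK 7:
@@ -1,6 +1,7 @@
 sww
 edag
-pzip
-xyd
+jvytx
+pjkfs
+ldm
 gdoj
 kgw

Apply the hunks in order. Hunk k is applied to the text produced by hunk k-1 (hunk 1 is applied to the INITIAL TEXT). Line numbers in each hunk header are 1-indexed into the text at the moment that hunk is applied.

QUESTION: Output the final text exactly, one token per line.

Answer: sww
edag
jvytx
pjkfs
ldm
gdoj
kgw

Derivation:
Hunk 1: at line 1 remove [jsqu,pupg,uhqz] add [riz,bxcs] -> 6 lines: sww riz bxcs eybte gdoj kgw
Hunk 2: at line 2 remove [bxcs] add [cvu] -> 6 lines: sww riz cvu eybte gdoj kgw
Hunk 3: at line 1 remove [riz,cvu] add [edag,nfgz] -> 6 lines: sww edag nfgz eybte gdoj kgw
Hunk 4: at line 2 remove [eybte] add [kbxp] -> 6 lines: sww edag nfgz kbxp gdoj kgw
Hunk 5: at line 2 remove [nfgz,kbxp] add [oqv,gqxd] -> 6 lines: sww edag oqv gqxd gdoj kgw
Hunk 6: at line 1 remove [oqv,gqxd] add [pzip,xyd] -> 6 lines: sww edag pzip xyd gdoj kgw
Hunk 7: at line 1 remove [pzip,xyd] add [jvytx,pjkfs,ldm] -> 7 lines: sww edag jvytx pjkfs ldm gdoj kgw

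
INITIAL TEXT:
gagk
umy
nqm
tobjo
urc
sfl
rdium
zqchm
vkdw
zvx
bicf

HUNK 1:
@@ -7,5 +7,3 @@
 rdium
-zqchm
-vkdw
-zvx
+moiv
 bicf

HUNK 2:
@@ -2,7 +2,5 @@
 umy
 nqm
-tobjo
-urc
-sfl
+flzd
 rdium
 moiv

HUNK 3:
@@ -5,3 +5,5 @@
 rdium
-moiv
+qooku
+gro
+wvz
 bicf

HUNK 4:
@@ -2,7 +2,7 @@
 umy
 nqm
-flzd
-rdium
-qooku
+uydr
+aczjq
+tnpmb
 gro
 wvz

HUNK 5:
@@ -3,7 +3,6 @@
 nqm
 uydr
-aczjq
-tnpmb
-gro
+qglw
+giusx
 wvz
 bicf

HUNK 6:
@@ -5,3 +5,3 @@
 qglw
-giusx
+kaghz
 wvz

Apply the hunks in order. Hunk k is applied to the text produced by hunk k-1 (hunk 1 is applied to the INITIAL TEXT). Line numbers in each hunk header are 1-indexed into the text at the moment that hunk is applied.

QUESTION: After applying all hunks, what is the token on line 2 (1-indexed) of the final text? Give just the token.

Hunk 1: at line 7 remove [zqchm,vkdw,zvx] add [moiv] -> 9 lines: gagk umy nqm tobjo urc sfl rdium moiv bicf
Hunk 2: at line 2 remove [tobjo,urc,sfl] add [flzd] -> 7 lines: gagk umy nqm flzd rdium moiv bicf
Hunk 3: at line 5 remove [moiv] add [qooku,gro,wvz] -> 9 lines: gagk umy nqm flzd rdium qooku gro wvz bicf
Hunk 4: at line 2 remove [flzd,rdium,qooku] add [uydr,aczjq,tnpmb] -> 9 lines: gagk umy nqm uydr aczjq tnpmb gro wvz bicf
Hunk 5: at line 3 remove [aczjq,tnpmb,gro] add [qglw,giusx] -> 8 lines: gagk umy nqm uydr qglw giusx wvz bicf
Hunk 6: at line 5 remove [giusx] add [kaghz] -> 8 lines: gagk umy nqm uydr qglw kaghz wvz bicf
Final line 2: umy

Answer: umy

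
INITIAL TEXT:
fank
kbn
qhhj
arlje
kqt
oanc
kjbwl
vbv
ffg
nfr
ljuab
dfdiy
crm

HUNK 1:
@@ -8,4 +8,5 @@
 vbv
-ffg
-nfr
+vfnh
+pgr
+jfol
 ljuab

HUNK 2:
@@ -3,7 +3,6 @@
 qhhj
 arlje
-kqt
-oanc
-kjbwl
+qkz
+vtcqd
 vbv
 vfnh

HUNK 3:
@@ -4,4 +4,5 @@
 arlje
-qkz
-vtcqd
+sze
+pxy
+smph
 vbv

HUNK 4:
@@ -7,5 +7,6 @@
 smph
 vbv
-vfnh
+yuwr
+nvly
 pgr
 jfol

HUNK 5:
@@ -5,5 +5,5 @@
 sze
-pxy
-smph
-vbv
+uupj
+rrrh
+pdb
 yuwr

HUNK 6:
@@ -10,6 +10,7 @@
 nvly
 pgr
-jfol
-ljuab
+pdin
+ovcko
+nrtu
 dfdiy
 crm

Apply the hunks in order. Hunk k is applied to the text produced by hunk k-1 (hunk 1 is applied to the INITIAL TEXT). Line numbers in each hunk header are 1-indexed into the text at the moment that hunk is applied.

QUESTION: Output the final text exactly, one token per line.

Answer: fank
kbn
qhhj
arlje
sze
uupj
rrrh
pdb
yuwr
nvly
pgr
pdin
ovcko
nrtu
dfdiy
crm

Derivation:
Hunk 1: at line 8 remove [ffg,nfr] add [vfnh,pgr,jfol] -> 14 lines: fank kbn qhhj arlje kqt oanc kjbwl vbv vfnh pgr jfol ljuab dfdiy crm
Hunk 2: at line 3 remove [kqt,oanc,kjbwl] add [qkz,vtcqd] -> 13 lines: fank kbn qhhj arlje qkz vtcqd vbv vfnh pgr jfol ljuab dfdiy crm
Hunk 3: at line 4 remove [qkz,vtcqd] add [sze,pxy,smph] -> 14 lines: fank kbn qhhj arlje sze pxy smph vbv vfnh pgr jfol ljuab dfdiy crm
Hunk 4: at line 7 remove [vfnh] add [yuwr,nvly] -> 15 lines: fank kbn qhhj arlje sze pxy smph vbv yuwr nvly pgr jfol ljuab dfdiy crm
Hunk 5: at line 5 remove [pxy,smph,vbv] add [uupj,rrrh,pdb] -> 15 lines: fank kbn qhhj arlje sze uupj rrrh pdb yuwr nvly pgr jfol ljuab dfdiy crm
Hunk 6: at line 10 remove [jfol,ljuab] add [pdin,ovcko,nrtu] -> 16 lines: fank kbn qhhj arlje sze uupj rrrh pdb yuwr nvly pgr pdin ovcko nrtu dfdiy crm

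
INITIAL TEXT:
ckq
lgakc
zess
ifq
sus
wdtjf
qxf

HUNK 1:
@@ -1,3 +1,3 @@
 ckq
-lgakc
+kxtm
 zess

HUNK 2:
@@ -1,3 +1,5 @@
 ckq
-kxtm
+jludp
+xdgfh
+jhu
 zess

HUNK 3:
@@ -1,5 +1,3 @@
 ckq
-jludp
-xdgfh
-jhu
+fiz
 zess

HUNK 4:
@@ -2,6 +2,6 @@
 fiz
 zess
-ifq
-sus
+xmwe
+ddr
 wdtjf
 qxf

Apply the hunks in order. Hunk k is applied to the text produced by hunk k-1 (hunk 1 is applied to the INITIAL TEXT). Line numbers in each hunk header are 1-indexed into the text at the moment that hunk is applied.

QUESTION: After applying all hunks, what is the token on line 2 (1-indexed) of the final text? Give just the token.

Hunk 1: at line 1 remove [lgakc] add [kxtm] -> 7 lines: ckq kxtm zess ifq sus wdtjf qxf
Hunk 2: at line 1 remove [kxtm] add [jludp,xdgfh,jhu] -> 9 lines: ckq jludp xdgfh jhu zess ifq sus wdtjf qxf
Hunk 3: at line 1 remove [jludp,xdgfh,jhu] add [fiz] -> 7 lines: ckq fiz zess ifq sus wdtjf qxf
Hunk 4: at line 2 remove [ifq,sus] add [xmwe,ddr] -> 7 lines: ckq fiz zess xmwe ddr wdtjf qxf
Final line 2: fiz

Answer: fiz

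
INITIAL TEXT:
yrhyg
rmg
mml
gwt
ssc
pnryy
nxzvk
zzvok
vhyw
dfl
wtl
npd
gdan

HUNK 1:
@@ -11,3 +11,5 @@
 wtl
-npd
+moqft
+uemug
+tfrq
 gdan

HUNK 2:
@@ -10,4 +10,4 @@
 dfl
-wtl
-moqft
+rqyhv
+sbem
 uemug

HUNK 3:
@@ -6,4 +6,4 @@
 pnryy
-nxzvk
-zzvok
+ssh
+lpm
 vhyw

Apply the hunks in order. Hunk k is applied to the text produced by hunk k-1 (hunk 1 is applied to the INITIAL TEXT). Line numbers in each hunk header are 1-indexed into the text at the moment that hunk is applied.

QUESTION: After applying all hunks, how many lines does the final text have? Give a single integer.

Hunk 1: at line 11 remove [npd] add [moqft,uemug,tfrq] -> 15 lines: yrhyg rmg mml gwt ssc pnryy nxzvk zzvok vhyw dfl wtl moqft uemug tfrq gdan
Hunk 2: at line 10 remove [wtl,moqft] add [rqyhv,sbem] -> 15 lines: yrhyg rmg mml gwt ssc pnryy nxzvk zzvok vhyw dfl rqyhv sbem uemug tfrq gdan
Hunk 3: at line 6 remove [nxzvk,zzvok] add [ssh,lpm] -> 15 lines: yrhyg rmg mml gwt ssc pnryy ssh lpm vhyw dfl rqyhv sbem uemug tfrq gdan
Final line count: 15

Answer: 15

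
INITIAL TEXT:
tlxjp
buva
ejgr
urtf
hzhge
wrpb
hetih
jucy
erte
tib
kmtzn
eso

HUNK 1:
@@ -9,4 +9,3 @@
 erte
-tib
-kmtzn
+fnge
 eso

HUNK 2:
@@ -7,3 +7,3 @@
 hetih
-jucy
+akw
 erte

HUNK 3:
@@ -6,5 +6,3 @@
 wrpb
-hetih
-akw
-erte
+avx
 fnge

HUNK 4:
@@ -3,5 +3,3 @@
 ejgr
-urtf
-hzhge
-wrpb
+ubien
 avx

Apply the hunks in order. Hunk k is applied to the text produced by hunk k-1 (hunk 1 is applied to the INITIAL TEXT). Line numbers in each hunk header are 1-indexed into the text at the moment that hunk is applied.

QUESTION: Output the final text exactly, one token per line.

Hunk 1: at line 9 remove [tib,kmtzn] add [fnge] -> 11 lines: tlxjp buva ejgr urtf hzhge wrpb hetih jucy erte fnge eso
Hunk 2: at line 7 remove [jucy] add [akw] -> 11 lines: tlxjp buva ejgr urtf hzhge wrpb hetih akw erte fnge eso
Hunk 3: at line 6 remove [hetih,akw,erte] add [avx] -> 9 lines: tlxjp buva ejgr urtf hzhge wrpb avx fnge eso
Hunk 4: at line 3 remove [urtf,hzhge,wrpb] add [ubien] -> 7 lines: tlxjp buva ejgr ubien avx fnge eso

Answer: tlxjp
buva
ejgr
ubien
avx
fnge
eso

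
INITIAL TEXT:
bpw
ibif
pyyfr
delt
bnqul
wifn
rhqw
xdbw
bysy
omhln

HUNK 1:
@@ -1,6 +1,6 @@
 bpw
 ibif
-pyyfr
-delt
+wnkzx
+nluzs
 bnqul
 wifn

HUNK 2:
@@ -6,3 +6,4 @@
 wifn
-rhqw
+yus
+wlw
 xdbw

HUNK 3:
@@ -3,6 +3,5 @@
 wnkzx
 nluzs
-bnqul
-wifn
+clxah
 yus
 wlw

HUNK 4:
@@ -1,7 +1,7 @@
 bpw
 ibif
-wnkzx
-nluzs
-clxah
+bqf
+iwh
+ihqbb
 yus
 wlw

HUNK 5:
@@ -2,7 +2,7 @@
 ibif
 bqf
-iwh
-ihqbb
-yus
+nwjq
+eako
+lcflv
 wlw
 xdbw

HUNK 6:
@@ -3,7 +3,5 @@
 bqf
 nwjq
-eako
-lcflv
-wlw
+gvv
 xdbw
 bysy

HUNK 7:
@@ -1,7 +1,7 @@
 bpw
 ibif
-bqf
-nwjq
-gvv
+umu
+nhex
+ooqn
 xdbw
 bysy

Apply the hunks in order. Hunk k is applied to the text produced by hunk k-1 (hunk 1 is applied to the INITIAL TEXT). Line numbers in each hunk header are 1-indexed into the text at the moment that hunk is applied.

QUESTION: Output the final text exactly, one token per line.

Answer: bpw
ibif
umu
nhex
ooqn
xdbw
bysy
omhln

Derivation:
Hunk 1: at line 1 remove [pyyfr,delt] add [wnkzx,nluzs] -> 10 lines: bpw ibif wnkzx nluzs bnqul wifn rhqw xdbw bysy omhln
Hunk 2: at line 6 remove [rhqw] add [yus,wlw] -> 11 lines: bpw ibif wnkzx nluzs bnqul wifn yus wlw xdbw bysy omhln
Hunk 3: at line 3 remove [bnqul,wifn] add [clxah] -> 10 lines: bpw ibif wnkzx nluzs clxah yus wlw xdbw bysy omhln
Hunk 4: at line 1 remove [wnkzx,nluzs,clxah] add [bqf,iwh,ihqbb] -> 10 lines: bpw ibif bqf iwh ihqbb yus wlw xdbw bysy omhln
Hunk 5: at line 2 remove [iwh,ihqbb,yus] add [nwjq,eako,lcflv] -> 10 lines: bpw ibif bqf nwjq eako lcflv wlw xdbw bysy omhln
Hunk 6: at line 3 remove [eako,lcflv,wlw] add [gvv] -> 8 lines: bpw ibif bqf nwjq gvv xdbw bysy omhln
Hunk 7: at line 1 remove [bqf,nwjq,gvv] add [umu,nhex,ooqn] -> 8 lines: bpw ibif umu nhex ooqn xdbw bysy omhln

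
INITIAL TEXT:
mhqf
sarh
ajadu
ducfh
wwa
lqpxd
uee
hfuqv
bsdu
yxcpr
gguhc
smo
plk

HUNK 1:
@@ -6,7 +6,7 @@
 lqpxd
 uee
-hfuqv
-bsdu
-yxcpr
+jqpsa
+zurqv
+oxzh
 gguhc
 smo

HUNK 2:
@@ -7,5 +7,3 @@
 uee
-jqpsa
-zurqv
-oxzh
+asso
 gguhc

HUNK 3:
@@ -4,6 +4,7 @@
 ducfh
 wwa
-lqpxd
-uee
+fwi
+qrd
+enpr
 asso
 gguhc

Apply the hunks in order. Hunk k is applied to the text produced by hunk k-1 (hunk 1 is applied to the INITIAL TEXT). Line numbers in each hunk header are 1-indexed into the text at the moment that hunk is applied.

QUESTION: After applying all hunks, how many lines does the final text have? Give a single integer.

Hunk 1: at line 6 remove [hfuqv,bsdu,yxcpr] add [jqpsa,zurqv,oxzh] -> 13 lines: mhqf sarh ajadu ducfh wwa lqpxd uee jqpsa zurqv oxzh gguhc smo plk
Hunk 2: at line 7 remove [jqpsa,zurqv,oxzh] add [asso] -> 11 lines: mhqf sarh ajadu ducfh wwa lqpxd uee asso gguhc smo plk
Hunk 3: at line 4 remove [lqpxd,uee] add [fwi,qrd,enpr] -> 12 lines: mhqf sarh ajadu ducfh wwa fwi qrd enpr asso gguhc smo plk
Final line count: 12

Answer: 12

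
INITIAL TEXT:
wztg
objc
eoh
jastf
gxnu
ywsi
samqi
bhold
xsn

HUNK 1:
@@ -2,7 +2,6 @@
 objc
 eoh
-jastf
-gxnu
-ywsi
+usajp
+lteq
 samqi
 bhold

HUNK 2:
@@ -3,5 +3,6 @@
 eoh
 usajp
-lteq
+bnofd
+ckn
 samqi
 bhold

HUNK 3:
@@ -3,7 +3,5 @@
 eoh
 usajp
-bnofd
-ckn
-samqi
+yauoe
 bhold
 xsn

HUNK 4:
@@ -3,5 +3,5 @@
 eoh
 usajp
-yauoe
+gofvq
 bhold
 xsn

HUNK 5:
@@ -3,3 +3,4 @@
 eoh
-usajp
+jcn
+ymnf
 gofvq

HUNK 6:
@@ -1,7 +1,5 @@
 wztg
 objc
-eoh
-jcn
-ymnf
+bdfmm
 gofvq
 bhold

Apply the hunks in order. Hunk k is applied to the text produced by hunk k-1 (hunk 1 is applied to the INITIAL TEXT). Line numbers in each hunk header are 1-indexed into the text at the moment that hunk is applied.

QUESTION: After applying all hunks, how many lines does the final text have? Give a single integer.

Hunk 1: at line 2 remove [jastf,gxnu,ywsi] add [usajp,lteq] -> 8 lines: wztg objc eoh usajp lteq samqi bhold xsn
Hunk 2: at line 3 remove [lteq] add [bnofd,ckn] -> 9 lines: wztg objc eoh usajp bnofd ckn samqi bhold xsn
Hunk 3: at line 3 remove [bnofd,ckn,samqi] add [yauoe] -> 7 lines: wztg objc eoh usajp yauoe bhold xsn
Hunk 4: at line 3 remove [yauoe] add [gofvq] -> 7 lines: wztg objc eoh usajp gofvq bhold xsn
Hunk 5: at line 3 remove [usajp] add [jcn,ymnf] -> 8 lines: wztg objc eoh jcn ymnf gofvq bhold xsn
Hunk 6: at line 1 remove [eoh,jcn,ymnf] add [bdfmm] -> 6 lines: wztg objc bdfmm gofvq bhold xsn
Final line count: 6

Answer: 6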